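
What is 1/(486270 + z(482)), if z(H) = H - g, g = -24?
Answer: 1/486776 ≈ 2.0543e-6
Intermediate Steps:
z(H) = 24 + H (z(H) = H - 1*(-24) = H + 24 = 24 + H)
1/(486270 + z(482)) = 1/(486270 + (24 + 482)) = 1/(486270 + 506) = 1/486776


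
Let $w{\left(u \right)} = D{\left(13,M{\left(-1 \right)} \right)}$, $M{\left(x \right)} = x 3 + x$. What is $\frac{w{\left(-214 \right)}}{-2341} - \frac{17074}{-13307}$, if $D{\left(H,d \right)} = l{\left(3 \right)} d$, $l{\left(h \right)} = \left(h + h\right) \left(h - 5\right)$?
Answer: $\frac{39331498}{31151687} \approx 1.2626$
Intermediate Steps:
$M{\left(x \right)} = 4 x$ ($M{\left(x \right)} = 3 x + x = 4 x$)
$l{\left(h \right)} = 2 h \left(-5 + h\right)$
$D{\left(H,d \right)} = - 12 d$ ($D{\left(H,d \right)} = 2 \cdot 3 \left(-5 + 3\right) d = 2 \cdot 3 \left(-2\right) d = - 12 d$)
$w{\left(u \right)} = 48$ ($w{\left(u \right)} = - 12 \cdot 4 \left(-1\right) = \left(-12\right) \left(-4\right) = 48$)
$\frac{w{\left(-214 \right)}}{-2341} - \frac{17074}{-13307} = \frac{48}{-2341} - \frac{17074}{-13307} = 48 \left(- \frac{1}{2341}\right) - - \frac{17074}{13307} = - \frac{48}{2341} + \frac{17074}{13307} = \frac{39331498}{31151687}$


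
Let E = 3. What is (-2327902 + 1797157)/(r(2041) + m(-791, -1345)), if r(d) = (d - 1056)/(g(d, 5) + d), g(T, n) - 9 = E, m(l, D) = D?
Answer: 72641299/184020 ≈ 394.75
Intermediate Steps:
g(T, n) = 12 (g(T, n) = 9 + 3 = 12)
r(d) = (-1056 + d)/(12 + d) (r(d) = (d - 1056)/(12 + d) = (-1056 + d)/(12 + d))
(-2327902 + 1797157)/(r(2041) + m(-791, -1345)) = (-2327902 + 1797157)/((-1056 + 2041)/(12 + 2041) - 1345) = -530745/(985/2053 - 1345) = -530745/(-2760300/2053) = -530745*(-2053/2760300) = 72641299/184020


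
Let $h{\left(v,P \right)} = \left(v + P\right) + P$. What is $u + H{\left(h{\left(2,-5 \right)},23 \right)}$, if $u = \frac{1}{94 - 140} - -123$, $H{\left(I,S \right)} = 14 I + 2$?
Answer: $\frac{597}{46} \approx 12.978$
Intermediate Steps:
$h{\left(v,P \right)} = v + 2 P$ ($h{\left(v,P \right)} = \left(P + v\right) + P = v + 2 P$)
$H{\left(I,S \right)} = 2 + 14 I$
$u = \frac{5657}{46}$ ($u = \frac{1}{-46} + 123 = - \frac{1}{46} + 123 = \frac{5657}{46} \approx 122.98$)
$u + H{\left(h{\left(2,-5 \right)},23 \right)} = \frac{5657}{46} + \left(2 + 14 \left(2 + 2 \left(-5\right)\right)\right) = \frac{5657}{46} + \left(2 + 14 \left(2 - 10\right)\right) = \frac{5657}{46} + \left(2 + 14 \left(-8\right)\right) = \frac{5657}{46} + \left(2 - 112\right) = \frac{5657}{46} - 110 = \frac{597}{46}$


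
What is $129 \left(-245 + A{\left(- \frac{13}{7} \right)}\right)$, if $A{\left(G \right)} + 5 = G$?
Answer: $- \frac{227427}{7} \approx -32490.0$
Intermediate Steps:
$A{\left(G \right)} = -5 + G$
$129 \left(-245 + A{\left(- \frac{13}{7} \right)}\right) = 129 \left(-245 - \left(5 + \frac{13}{7}\right)\right) = 129 \left(-245 - \frac{48}{7}\right) = 129 \left(- \frac{1763}{7}\right) = - \frac{227427}{7}$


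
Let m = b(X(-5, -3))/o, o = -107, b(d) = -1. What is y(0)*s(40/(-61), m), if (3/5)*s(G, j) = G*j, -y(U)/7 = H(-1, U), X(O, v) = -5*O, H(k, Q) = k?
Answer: -1400/19581 ≈ -0.071498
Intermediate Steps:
y(U) = 7 (y(U) = -7*(-1) = 7)
m = 1/107 (m = -1/(-107) = -1*(-1/107) = 1/107 ≈ 0.0093458)
s(G, j) = 5*G*j/3 (s(G, j) = 5*(G*j)/3 = 5*G*j/3)
y(0)*s(40/(-61), m) = 7*((5/3)*(40/(-61))*(1/107)) = 7*((5/3)*(40*(-1/61))*(1/107)) = 7*((5/3)*(-40/61)*(1/107)) = 7*(-200/19581) = -1400/19581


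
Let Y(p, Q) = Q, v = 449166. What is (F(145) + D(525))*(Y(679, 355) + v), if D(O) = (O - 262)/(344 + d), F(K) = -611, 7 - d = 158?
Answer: -52890640860/193 ≈ -2.7404e+8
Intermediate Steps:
d = -151 (d = 7 - 1*158 = 7 - 158 = -151)
D(O) = -262/193 + O/193 (D(O) = (O - 262)/(344 - 151) = (-262 + O)/193 = (-262 + O)*(1/193) = -262/193 + O/193)
(F(145) + D(525))*(Y(679, 355) + v) = (-611 + (-262/193 + (1/193)*525))*(355 + 449166) = (-611 + (-262/193 + 525/193))*449521 = (-611 + 263/193)*449521 = -117660/193*449521 = -52890640860/193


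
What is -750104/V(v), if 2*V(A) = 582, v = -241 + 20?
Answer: -750104/291 ≈ -2577.7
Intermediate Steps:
v = -221
V(A) = 291 (V(A) = (½)*582 = 291)
-750104/V(v) = -750104/291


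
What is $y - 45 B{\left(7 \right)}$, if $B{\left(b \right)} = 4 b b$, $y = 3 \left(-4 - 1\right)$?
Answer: $-8835$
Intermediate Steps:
$y = -15$ ($y = 3 \left(-5\right) = -15$)
$B{\left(b \right)} = 4 b^{2}$
$y - 45 B{\left(7 \right)} = -15 - 45 \cdot 4 \cdot 7^{2} = -15 - 45 \cdot 4 \cdot 49 = -15 - 8820 = -8835$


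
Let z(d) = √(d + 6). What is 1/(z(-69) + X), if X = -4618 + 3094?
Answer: -508/774213 - I*√7/774213 ≈ -0.00065615 - 3.4173e-6*I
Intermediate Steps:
z(d) = √(6 + d)
X = -1524
1/(z(-69) + X) = 1/(√(6 - 69) - 1524) = 1/(√(-63) - 1524) = 1/(3*I*√7 - 1524) = 1/(-1524 + 3*I*√7)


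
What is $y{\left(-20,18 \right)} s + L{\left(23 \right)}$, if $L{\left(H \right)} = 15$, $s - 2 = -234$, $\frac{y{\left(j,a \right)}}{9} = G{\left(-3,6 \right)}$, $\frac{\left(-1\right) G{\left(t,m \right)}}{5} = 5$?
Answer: $52215$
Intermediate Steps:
$G{\left(t,m \right)} = -25$ ($G{\left(t,m \right)} = \left(-5\right) 5 = -25$)
$y{\left(j,a \right)} = -225$ ($y{\left(j,a \right)} = 9 \left(-25\right) = -225$)
$s = -232$ ($s = 2 - 234 = -232$)
$y{\left(-20,18 \right)} s + L{\left(23 \right)} = \left(-225\right) \left(-232\right) + 15 = 52200 + 15 = 52215$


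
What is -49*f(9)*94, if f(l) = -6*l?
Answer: 248724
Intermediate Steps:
-49*f(9)*94 = -(-294)*9*94 = -49*(-54)*94 = 2646*94 = 248724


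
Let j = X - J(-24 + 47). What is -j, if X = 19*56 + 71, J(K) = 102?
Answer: -1033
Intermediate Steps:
X = 1135 (X = 1064 + 71 = 1135)
j = 1033 (j = 1135 - 1*102 = 1135 - 102 = 1033)
-j = -1*1033 = -1033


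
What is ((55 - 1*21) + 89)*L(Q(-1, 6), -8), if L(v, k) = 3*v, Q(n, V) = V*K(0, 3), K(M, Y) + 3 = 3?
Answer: 0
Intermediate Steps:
K(M, Y) = 0 (K(M, Y) = -3 + 3 = 0)
Q(n, V) = 0 (Q(n, V) = V*0 = 0)
((55 - 1*21) + 89)*L(Q(-1, 6), -8) = ((55 - 1*21) + 89)*(3*0) = ((55 - 21) + 89)*0 = (34 + 89)*0 = 123*0 = 0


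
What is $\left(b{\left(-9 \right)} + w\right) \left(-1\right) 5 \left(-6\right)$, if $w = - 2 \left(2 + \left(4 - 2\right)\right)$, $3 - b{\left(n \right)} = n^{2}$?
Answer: $-2580$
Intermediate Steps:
$b{\left(n \right)} = 3 - n^{2}$
$w = -8$ ($w = - 2 \left(2 + \left(4 - 2\right)\right) = - 2 \left(2 + 2\right) = \left(-2\right) 4 = -8$)
$\left(b{\left(-9 \right)} + w\right) \left(-1\right) 5 \left(-6\right) = \left(\left(3 - \left(-9\right)^{2}\right) - 8\right) \left(-1\right) 5 \left(-6\right) = \left(\left(3 - 81\right) - 8\right) \left(\left(-5\right) \left(-6\right)\right) = \left(\left(3 - 81\right) - 8\right) 30 = \left(-78 - 8\right) 30 = \left(-86\right) 30 = -2580$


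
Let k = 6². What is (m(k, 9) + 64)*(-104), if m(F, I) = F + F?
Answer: -14144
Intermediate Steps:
k = 36
m(F, I) = 2*F
(m(k, 9) + 64)*(-104) = (2*36 + 64)*(-104) = (72 + 64)*(-104) = 136*(-104) = -14144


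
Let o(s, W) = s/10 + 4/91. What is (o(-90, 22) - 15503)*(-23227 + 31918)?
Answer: -12268111308/91 ≈ -1.3481e+8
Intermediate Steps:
o(s, W) = 4/91 + s/10 (o(s, W) = s*(⅒) + 4*(1/91) = s/10 + 4/91 = 4/91 + s/10)
(o(-90, 22) - 15503)*(-23227 + 31918) = ((4/91 + (⅒)*(-90)) - 15503)*(-23227 + 31918) = ((4/91 - 9) - 15503)*8691 = (-815/91 - 15503)*8691 = -1411588/91*8691 = -12268111308/91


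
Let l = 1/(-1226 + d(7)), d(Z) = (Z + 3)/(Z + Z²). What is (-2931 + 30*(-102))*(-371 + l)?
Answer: 25429520417/11441 ≈ 2.2227e+6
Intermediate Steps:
d(Z) = (3 + Z)/(Z + Z²)
l = -28/34323 (l = 1/(-1226 + (3 + 7)/(7*(1 + 7))) = 1/(-1226 + (⅐)*10/8) = 1/(-1226 + (⅐)*(⅛)*10) = 1/(-1226 + 5/28) = 1/(-34323/28) = -28/34323 ≈ -0.00081578)
(-2931 + 30*(-102))*(-371 + l) = (-2931 + 30*(-102))*(-371 - 28/34323) = (-2931 - 3060)*(-12733861/34323) = -5991*(-12733861/34323) = 25429520417/11441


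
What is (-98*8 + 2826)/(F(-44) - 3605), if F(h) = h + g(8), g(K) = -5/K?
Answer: -16336/29197 ≈ -0.55951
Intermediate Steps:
F(h) = -5/8 + h (F(h) = h - 5/8 = -5/8 + h)
(-98*8 + 2826)/(F(-44) - 3605) = (-98*8 + 2826)/((-5/8 - 44) - 3605) = (-784 + 2826)/(-357/8 - 3605) = 2042/(-29197/8) = 2042*(-8/29197) = -16336/29197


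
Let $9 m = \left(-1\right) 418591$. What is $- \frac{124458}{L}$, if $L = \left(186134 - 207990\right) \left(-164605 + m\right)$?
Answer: $- \frac{560061}{20763593408} \approx -2.6973 \cdot 10^{-5}$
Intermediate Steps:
$m = - \frac{418591}{9}$ ($m = \frac{\left(-1\right) 418591}{9} = \frac{1}{9} \left(-418591\right) = - \frac{418591}{9} \approx -46510.0$)
$L = \frac{41527186816}{9}$ ($L = \left(186134 - 207990\right) \left(-164605 - \frac{418591}{9}\right) = \left(-21856\right) \left(- \frac{1900036}{9}\right) = \frac{41527186816}{9} \approx 4.6141 \cdot 10^{9}$)
$- \frac{124458}{L} = - \frac{124458}{\frac{41527186816}{9}} = \left(-124458\right) \frac{9}{41527186816} = - \frac{560061}{20763593408}$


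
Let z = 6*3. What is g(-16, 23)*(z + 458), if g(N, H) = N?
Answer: -7616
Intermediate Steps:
z = 18
g(-16, 23)*(z + 458) = -16*(18 + 458) = -16*476 = -7616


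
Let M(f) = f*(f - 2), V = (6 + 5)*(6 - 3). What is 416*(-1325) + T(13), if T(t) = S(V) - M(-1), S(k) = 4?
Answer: -551199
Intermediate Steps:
V = 33 (V = 11*3 = 33)
M(f) = f*(-2 + f)
T(t) = 1 (T(t) = 4 - (-1)*(-2 - 1) = 4 - (-1)*(-3) = 4 - 1*3 = 4 - 3 = 1)
416*(-1325) + T(13) = 416*(-1325) + 1 = -551200 + 1 = -551199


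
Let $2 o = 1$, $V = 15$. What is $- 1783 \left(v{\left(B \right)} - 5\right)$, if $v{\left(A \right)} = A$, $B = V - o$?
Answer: $- \frac{33877}{2} \approx -16939.0$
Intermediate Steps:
$o = \frac{1}{2}$ ($o = \frac{1}{2} \cdot 1 = \frac{1}{2} \approx 0.5$)
$B = \frac{29}{2}$ ($B = 15 - \frac{1}{2} = \frac{29}{2} \approx 14.5$)
$- 1783 \left(v{\left(B \right)} - 5\right) = - 1783 \left(\frac{29}{2} - 5\right) = \left(-1783\right) \frac{19}{2} = - \frac{33877}{2}$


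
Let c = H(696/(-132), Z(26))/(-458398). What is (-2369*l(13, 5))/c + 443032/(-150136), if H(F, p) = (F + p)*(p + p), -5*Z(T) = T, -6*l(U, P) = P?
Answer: -14011204943428799/1686327552 ≈ -8.3087e+6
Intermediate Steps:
l(U, P) = -P/6
Z(T) = -T/5
H(F, p) = 2*p*(F + p) (H(F, p) = (F + p)*(2*p) = 2*p*(F + p))
c = -14976/63029725 (c = (2*(-⅕*26)*(696/(-132) - ⅕*26))/(-458398) = (2*(-26/5)*(696*(-1/132) - 26/5))*(-1/458398) = (2*(-26/5)*(-58/11 - 26/5))*(-1/458398) = (2*(-26/5)*(-576/55))*(-1/458398) = (29952/275)*(-1/458398) = -14976/63029725 ≈ -0.00023760)
(-2369*l(13, 5))/c + 443032/(-150136) = (-(-2369)*5/6)/(-14976/63029725) + 443032/(-150136) = -2369*(-⅚)*(-63029725/14976) + 443032*(-1/150136) = (11845/6)*(-63029725/14976) - 55379/18767 = -746587092625/89856 - 55379/18767 = -14011204943428799/1686327552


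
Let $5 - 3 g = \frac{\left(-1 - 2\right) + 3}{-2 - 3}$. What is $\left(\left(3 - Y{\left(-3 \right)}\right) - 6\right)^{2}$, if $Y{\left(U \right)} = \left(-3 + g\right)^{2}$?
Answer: $\frac{1849}{81} \approx 22.827$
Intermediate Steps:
$g = \frac{5}{3}$ ($g = \frac{5}{3} - \frac{\left(\left(-1 - 2\right) + 3\right) \frac{1}{-2 - 3}}{3} = \frac{5}{3} - \frac{\left(-3 + 3\right) \frac{1}{-5}}{3} = \frac{5}{3} - \frac{0 \left(- \frac{1}{5}\right)}{3} = \frac{5}{3} - 0 = \frac{5}{3} + 0 = \frac{5}{3} \approx 1.6667$)
$Y{\left(U \right)} = \frac{16}{9}$ ($Y{\left(U \right)} = \left(-3 + \frac{5}{3}\right)^{2} = \left(- \frac{4}{3}\right)^{2} = \frac{16}{9}$)
$\left(\left(3 - Y{\left(-3 \right)}\right) - 6\right)^{2} = \left(\left(3 - \frac{16}{9}\right) - 6\right)^{2} = \left(\frac{11}{9} - 6\right)^{2} = \left(- \frac{43}{9}\right)^{2} = \frac{1849}{81}$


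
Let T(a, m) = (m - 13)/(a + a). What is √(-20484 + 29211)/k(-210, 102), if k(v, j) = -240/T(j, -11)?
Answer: √8727/2040 ≈ 0.045793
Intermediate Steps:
T(a, m) = (-13 + m)/(2*a) (T(a, m) = (-13 + m)/((2*a)) = (-13 + m)*(1/(2*a)) = (-13 + m)/(2*a))
k(v, j) = 20*j (k(v, j) = -240*2*j/(-13 - 11) = -240*(-j/12) = -(-20)*j = 20*j)
√(-20484 + 29211)/k(-210, 102) = √(-20484 + 29211)/((20*102)) = √8727/2040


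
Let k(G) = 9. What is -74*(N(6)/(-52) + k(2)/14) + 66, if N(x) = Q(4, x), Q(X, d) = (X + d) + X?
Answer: 3490/91 ≈ 38.352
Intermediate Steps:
Q(X, d) = d + 2*X
N(x) = 8 + x (N(x) = x + 2*4 = x + 8 = 8 + x)
-74*(N(6)/(-52) + k(2)/14) + 66 = -74*((8 + 6)/(-52) + 9/14) + 66 = -74*(14*(-1/52) + 9*(1/14)) + 66 = -74*(-7/26 + 9/14) + 66 = -74*34/91 + 66 = -2516/91 + 66 = 3490/91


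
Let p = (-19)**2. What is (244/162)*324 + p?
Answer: 849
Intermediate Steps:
p = 361
(244/162)*324 + p = (244/162)*324 + 361 = (244*(1/162))*324 + 361 = (122/81)*324 + 361 = 488 + 361 = 849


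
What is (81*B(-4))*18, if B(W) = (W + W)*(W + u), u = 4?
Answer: 0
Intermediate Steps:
B(W) = 2*W*(4 + W) (B(W) = (W + W)*(W + 4) = (2*W)*(4 + W) = 2*W*(4 + W))
(81*B(-4))*18 = (81*(2*(-4)*(4 - 4)))*18 = (81*(2*(-4)*0))*18 = (81*0)*18 = 0*18 = 0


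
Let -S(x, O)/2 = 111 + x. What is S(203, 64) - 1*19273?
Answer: -19901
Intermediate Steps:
S(x, O) = -222 - 2*x (S(x, O) = -2*(111 + x) = -222 - 2*x)
S(203, 64) - 1*19273 = (-222 - 2*203) - 1*19273 = (-222 - 406) - 19273 = -628 - 19273 = -19901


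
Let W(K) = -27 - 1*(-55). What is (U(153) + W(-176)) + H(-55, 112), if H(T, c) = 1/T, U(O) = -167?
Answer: -7646/55 ≈ -139.02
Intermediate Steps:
W(K) = 28 (W(K) = -27 + 55 = 28)
(U(153) + W(-176)) + H(-55, 112) = (-167 + 28) + 1/(-55) = -139 - 1/55 = -7646/55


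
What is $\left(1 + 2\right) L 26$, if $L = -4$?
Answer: $-312$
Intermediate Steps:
$\left(1 + 2\right) L 26 = \left(1 + 2\right) \left(-4\right) 26 = 3 \left(-4\right) 26 = \left(-12\right) 26 = -312$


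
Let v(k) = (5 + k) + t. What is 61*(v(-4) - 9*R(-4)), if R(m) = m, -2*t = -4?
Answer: 2379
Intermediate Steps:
t = 2 (t = -½*(-4) = 2)
v(k) = 7 + k (v(k) = (5 + k) + 2 = 7 + k)
61*(v(-4) - 9*R(-4)) = 61*((7 - 4) - 9*(-4)) = 61*(3 + 36) = 61*39 = 2379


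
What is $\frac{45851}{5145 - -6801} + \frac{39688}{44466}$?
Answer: $\frac{418820569}{88531806} \approx 4.7307$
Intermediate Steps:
$\frac{45851}{5145 - -6801} + \frac{39688}{44466} = \frac{45851}{5145 + 6801} + 39688 \cdot \frac{1}{44466} = \frac{45851}{11946} + \frac{19844}{22233} = \frac{418820569}{88531806}$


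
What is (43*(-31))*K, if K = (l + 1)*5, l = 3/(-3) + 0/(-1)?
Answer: 0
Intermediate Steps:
l = -1 (l = 3*(-⅓) + 0*(-1) = -1 + 0 = -1)
K = 0 (K = (-1 + 1)*5 = 0*5 = 0)
(43*(-31))*K = (43*(-31))*0 = -1333*0 = 0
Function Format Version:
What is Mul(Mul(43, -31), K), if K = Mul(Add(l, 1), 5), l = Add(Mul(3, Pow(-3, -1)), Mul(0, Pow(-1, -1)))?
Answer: 0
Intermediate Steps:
l = -1 (l = Add(Mul(3, Rational(-1, 3)), Mul(0, -1)) = Add(-1, 0) = -1)
K = 0 (K = Mul(Add(-1, 1), 5) = Mul(0, 5) = 0)
Mul(Mul(43, -31), K) = Mul(Mul(43, -31), 0) = Mul(-1333, 0) = 0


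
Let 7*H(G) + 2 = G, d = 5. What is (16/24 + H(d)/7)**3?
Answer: 1225043/3176523 ≈ 0.38566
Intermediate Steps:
H(G) = -2/7 + G/7
(16/24 + H(d)/7)**3 = (16/24 + (-2/7 + (1/7)*5)/7)**3 = (16*(1/24) + (-2/7 + 5/7)*(1/7))**3 = (2/3 + (3/7)*(1/7))**3 = (2/3 + 3/49)**3 = (107/147)**3 = 1225043/3176523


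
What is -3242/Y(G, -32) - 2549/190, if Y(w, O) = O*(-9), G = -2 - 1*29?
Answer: -337523/13680 ≈ -24.673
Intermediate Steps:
G = -31 (G = -2 - 29 = -31)
Y(w, O) = -9*O
-3242/Y(G, -32) - 2549/190 = -3242/((-9*(-32))) - 2549/190 = -3242/288 - 2549*1/190 = -3242*1/288 - 2549/190 = -1621/144 - 2549/190 = -337523/13680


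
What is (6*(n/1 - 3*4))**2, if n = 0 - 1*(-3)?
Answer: 2916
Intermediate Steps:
n = 3 (n = 0 + 3 = 3)
(6*(n/1 - 3*4))**2 = (6*(3/1 - 3*4))**2 = (6*(3*1 - 12))**2 = (6*(3 - 12))**2 = (6*(-9))**2 = (-54)**2 = 2916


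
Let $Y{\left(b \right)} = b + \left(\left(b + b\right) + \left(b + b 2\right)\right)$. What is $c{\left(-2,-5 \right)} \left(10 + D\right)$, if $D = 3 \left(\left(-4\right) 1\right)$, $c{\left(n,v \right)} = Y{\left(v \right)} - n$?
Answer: $56$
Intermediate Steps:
$Y{\left(b \right)} = 6 b$ ($Y{\left(b \right)} = b + \left(2 b + \left(b + 2 b\right)\right) = b + \left(2 b + 3 b\right) = b + 5 b = 6 b$)
$c{\left(n,v \right)} = - n + 6 v$ ($c{\left(n,v \right)} = 6 v - n = - n + 6 v$)
$D = -12$ ($D = 3 \left(-4\right) = -12$)
$c{\left(-2,-5 \right)} \left(10 + D\right) = \left(\left(-1\right) \left(-2\right) + 6 \left(-5\right)\right) \left(10 - 12\right) = \left(2 - 30\right) \left(-2\right) = \left(-28\right) \left(-2\right) = 56$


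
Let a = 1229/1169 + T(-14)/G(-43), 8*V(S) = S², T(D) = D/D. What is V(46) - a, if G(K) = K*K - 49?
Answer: 554347531/2104200 ≈ 263.45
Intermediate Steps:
T(D) = 1
G(K) = -49 + K² (G(K) = K² - 49 = -49 + K²)
V(S) = S²/8
a = 2213369/2104200 (a = 1229/1169 + 1/(-49 + (-43)²) = 1229*(1/1169) + 1/(-49 + 1849) = 1229/1169 + 1/1800 = 2213369/2104200 ≈ 1.0519)
V(46) - a = (⅛)*46² - 1*2213369/2104200 = (⅛)*2116 - 2213369/2104200 = 529/2 - 2213369/2104200 = 554347531/2104200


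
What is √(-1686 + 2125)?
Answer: √439 ≈ 20.952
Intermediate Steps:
√(-1686 + 2125) = √439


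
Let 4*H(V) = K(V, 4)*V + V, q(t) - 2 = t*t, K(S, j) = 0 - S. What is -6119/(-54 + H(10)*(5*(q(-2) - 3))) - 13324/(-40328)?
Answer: 4344541/272214 ≈ 15.960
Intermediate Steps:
K(S, j) = -S
q(t) = 2 + t² (q(t) = 2 + t*t = 2 + t²)
H(V) = -V²/4 + V/4 (H(V) = ((-V)*V + V)/4 = (-V² + V)/4 = (V - V²)/4 = -V²/4 + V/4)
-6119/(-54 + H(10)*(5*(q(-2) - 3))) - 13324/(-40328) = -6119/(-54 + ((¼)*10*(1 - 1*10))*(5*((2 + (-2)²) - 3))) - 13324/(-40328) = -6119/(-54 + ((¼)*10*(1 - 10))*(5*((2 + 4) - 3))) - 13324*(-1/40328) = -6119/(-54 + ((¼)*10*(-9))*(5*(6 - 3))) + 3331/10082 = -6119/(-54 - 225*3/2) + 3331/10082 = -6119/(-54 - 45/2*15) + 3331/10082 = -6119/(-54 - 675/2) + 3331/10082 = -6119/(-783/2) + 3331/10082 = -6119*(-2/783) + 3331/10082 = 422/27 + 3331/10082 = 4344541/272214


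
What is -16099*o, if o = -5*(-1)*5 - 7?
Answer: -289782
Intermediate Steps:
o = 18 (o = 5*5 - 7 = 25 - 7 = 18)
-16099*o = -16099*18 = -289782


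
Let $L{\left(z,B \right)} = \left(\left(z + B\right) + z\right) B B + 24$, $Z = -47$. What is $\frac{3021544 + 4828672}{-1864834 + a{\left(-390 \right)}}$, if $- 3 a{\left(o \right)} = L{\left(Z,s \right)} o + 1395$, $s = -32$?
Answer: $- \frac{7850216}{18635299} \approx -0.42126$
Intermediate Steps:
$L{\left(z,B \right)} = 24 + B^{2} \left(B + 2 z\right)$ ($L{\left(z,B \right)} = \left(\left(B + z\right) + z\right) B B + 24 = \left(B + 2 z\right) B B + 24 = B \left(B + 2 z\right) B + 24 = B^{2} \left(B + 2 z\right) + 24 = 24 + B^{2} \left(B + 2 z\right)$)
$a{\left(o \right)} = -465 + 43000 o$ ($a{\left(o \right)} = - \frac{\left(24 + \left(-32\right)^{3} + 2 \left(-47\right) \left(-32\right)^{2}\right) o + 1395}{3} = - \frac{\left(24 - 32768 + 2 \left(-47\right) 1024\right) o + 1395}{3} = - \frac{\left(24 - 32768 - 96256\right) o + 1395}{3} = - \frac{- 129000 o + 1395}{3} = - \frac{1395 - 129000 o}{3} = -465 + 43000 o$)
$\frac{3021544 + 4828672}{-1864834 + a{\left(-390 \right)}} = \frac{3021544 + 4828672}{-1864834 + \left(-465 + 43000 \left(-390\right)\right)} = \frac{7850216}{-1864834 - 16770465} = \frac{7850216}{-18635299} = 7850216 \left(- \frac{1}{18635299}\right) = - \frac{7850216}{18635299}$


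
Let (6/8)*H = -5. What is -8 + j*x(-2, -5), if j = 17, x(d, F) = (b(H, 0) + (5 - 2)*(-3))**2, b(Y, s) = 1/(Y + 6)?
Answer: 7465/4 ≈ 1866.3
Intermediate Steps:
H = -20/3 (H = (4/3)*(-5) = -20/3 ≈ -6.6667)
b(Y, s) = 1/(6 + Y)
x(d, F) = 441/4 (x(d, F) = (1/(6 - 20/3) + (5 - 2)*(-3))**2 = (1/(-2/3) + 3*(-3))**2 = (-3/2 - 9)**2 = (-21/2)**2 = 441/4)
-8 + j*x(-2, -5) = -8 + 17*(441/4) = -8 + 7497/4 = 7465/4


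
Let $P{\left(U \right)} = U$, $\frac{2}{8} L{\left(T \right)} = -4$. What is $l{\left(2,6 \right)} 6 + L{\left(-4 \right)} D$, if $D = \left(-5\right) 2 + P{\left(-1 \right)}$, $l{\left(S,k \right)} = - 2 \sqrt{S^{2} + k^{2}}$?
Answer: $176 - 24 \sqrt{10} \approx 100.11$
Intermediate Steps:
$L{\left(T \right)} = -16$ ($L{\left(T \right)} = 4 \left(-4\right) = -16$)
$D = -11$ ($D = \left(-5\right) 2 - 1 = -10 - 1 = -11$)
$l{\left(2,6 \right)} 6 + L{\left(-4 \right)} D = - 2 \sqrt{2^{2} + 6^{2}} \cdot 6 - -176 = - 2 \sqrt{4 + 36} \cdot 6 + 176 = - 2 \sqrt{40} \cdot 6 + 176 = - 2 \cdot 2 \sqrt{10} \cdot 6 + 176 = - 4 \sqrt{10} \cdot 6 + 176 = - 24 \sqrt{10} + 176 = 176 - 24 \sqrt{10}$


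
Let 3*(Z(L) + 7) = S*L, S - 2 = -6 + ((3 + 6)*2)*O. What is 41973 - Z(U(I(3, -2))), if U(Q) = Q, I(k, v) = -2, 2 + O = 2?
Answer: 125932/3 ≈ 41977.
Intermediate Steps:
O = 0 (O = -2 + 2 = 0)
S = -4 (S = 2 + (-6 + ((3 + 6)*2)*0) = 2 + (-6 + (9*2)*0) = 2 + (-6 + 18*0) = 2 + (-6 + 0) = 2 - 6 = -4)
Z(L) = -7 - 4*L/3 (Z(L) = -7 + (-4*L)/3 = -7 - 4*L/3)
41973 - Z(U(I(3, -2))) = 41973 - (-7 - 4/3*(-2)) = 41973 - (-7 + 8/3) = 41973 - 1*(-13/3) = 41973 + 13/3 = 125932/3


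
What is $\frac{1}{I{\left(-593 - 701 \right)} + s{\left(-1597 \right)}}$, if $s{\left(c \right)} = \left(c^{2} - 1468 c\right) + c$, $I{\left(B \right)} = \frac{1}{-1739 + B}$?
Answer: $\frac{3033}{14841099863} \approx 2.0436 \cdot 10^{-7}$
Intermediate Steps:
$s{\left(c \right)} = c^{2} - 1467 c$
$\frac{1}{I{\left(-593 - 701 \right)} + s{\left(-1597 \right)}} = \frac{1}{\frac{1}{-1739 - 1294} - 1597 \left(-1467 - 1597\right)} = \frac{1}{\frac{1}{-1739 - 1294} - -4893208} = \frac{1}{\frac{1}{-1739 - 1294} + 4893208} = \frac{1}{\frac{1}{-3033} + 4893208} = \frac{1}{- \frac{1}{3033} + 4893208} = \frac{1}{\frac{14841099863}{3033}} = \frac{3033}{14841099863}$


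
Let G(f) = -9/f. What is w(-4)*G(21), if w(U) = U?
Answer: 12/7 ≈ 1.7143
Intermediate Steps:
w(-4)*G(21) = -(-36)/21 = -4*(-3/7) = 12/7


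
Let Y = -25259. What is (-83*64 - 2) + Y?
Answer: -30573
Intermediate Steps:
(-83*64 - 2) + Y = (-83*64 - 2) - 25259 = (-5312 - 2) - 25259 = -5314 - 25259 = -30573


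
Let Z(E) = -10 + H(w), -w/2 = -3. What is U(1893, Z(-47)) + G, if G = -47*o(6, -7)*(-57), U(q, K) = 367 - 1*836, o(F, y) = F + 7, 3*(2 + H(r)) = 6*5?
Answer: 34358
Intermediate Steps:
w = 6 (w = -2*(-3) = 6)
H(r) = 8 (H(r) = -2 + (6*5)/3 = -2 + (1/3)*30 = -2 + 10 = 8)
o(F, y) = 7 + F
Z(E) = -2 (Z(E) = -10 + 8 = -2)
U(q, K) = -469 (U(q, K) = 367 - 836 = -469)
G = 34827 (G = -47*(7 + 6)*(-57) = -47*13*(-57) = -611*(-57) = 34827)
U(1893, Z(-47)) + G = -469 + 34827 = 34358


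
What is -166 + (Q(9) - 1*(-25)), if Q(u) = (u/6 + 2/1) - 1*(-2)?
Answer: -271/2 ≈ -135.50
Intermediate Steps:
Q(u) = 4 + u/6 (Q(u) = (u*(⅙) + 2*1) + 2 = (u/6 + 2) + 2 = (2 + u/6) + 2 = 4 + u/6)
-166 + (Q(9) - 1*(-25)) = -166 + ((4 + (⅙)*9) - 1*(-25)) = -166 + ((4 + 3/2) + 25) = -166 + (11/2 + 25) = -166 + 61/2 = -271/2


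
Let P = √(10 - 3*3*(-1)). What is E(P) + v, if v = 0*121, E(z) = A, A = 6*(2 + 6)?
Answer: 48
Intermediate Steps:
P = √19 (P = √(10 - 9*(-1)) = √(10 + 9) = √19 ≈ 4.3589)
A = 48 (A = 6*8 = 48)
E(z) = 48
v = 0
E(P) + v = 48 + 0 = 48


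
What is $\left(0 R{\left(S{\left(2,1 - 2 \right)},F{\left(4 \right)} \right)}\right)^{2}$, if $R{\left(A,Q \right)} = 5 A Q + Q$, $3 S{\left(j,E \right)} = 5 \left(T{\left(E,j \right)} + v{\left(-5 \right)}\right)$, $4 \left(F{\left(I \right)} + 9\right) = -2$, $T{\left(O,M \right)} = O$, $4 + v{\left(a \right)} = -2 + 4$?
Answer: $0$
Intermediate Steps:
$v{\left(a \right)} = -2$ ($v{\left(a \right)} = -4 + \left(-2 + 4\right) = -4 + 2 = -2$)
$F{\left(I \right)} = - \frac{19}{2}$ ($F{\left(I \right)} = -9 + \frac{1}{4} \left(-2\right) = -9 - \frac{1}{2} = - \frac{19}{2}$)
$S{\left(j,E \right)} = - \frac{10}{3} + \frac{5 E}{3}$ ($S{\left(j,E \right)} = \frac{5 \left(E - 2\right)}{3} = \frac{5 \left(-2 + E\right)}{3} = \frac{-10 + 5 E}{3} = - \frac{10}{3} + \frac{5 E}{3}$)
$R{\left(A,Q \right)} = Q + 5 A Q$ ($R{\left(A,Q \right)} = 5 A Q + Q = Q + 5 A Q$)
$\left(0 R{\left(S{\left(2,1 - 2 \right)},F{\left(4 \right)} \right)}\right)^{2} = \left(0 \left(- \frac{19 \left(1 + 5 \left(- \frac{10}{3} + \frac{5 \left(1 - 2\right)}{3}\right)\right)}{2}\right)\right)^{2} = \left(0 \left(- \frac{19 \left(1 + 5 \left(- \frac{10}{3} + \frac{5}{3} \left(-1\right)\right)\right)}{2}\right)\right)^{2} = \left(0 \left(- \frac{19 \left(1 + 5 \left(- \frac{10}{3} - \frac{5}{3}\right)\right)}{2}\right)\right)^{2} = \left(0 \left(- \frac{19 \left(1 + 5 \left(-5\right)\right)}{2}\right)\right)^{2} = \left(0 \left(- \frac{19 \left(1 - 25\right)}{2}\right)\right)^{2} = \left(0 \left(\left(- \frac{19}{2}\right) \left(-24\right)\right)\right)^{2} = \left(0 \cdot 228\right)^{2} = 0^{2} = 0$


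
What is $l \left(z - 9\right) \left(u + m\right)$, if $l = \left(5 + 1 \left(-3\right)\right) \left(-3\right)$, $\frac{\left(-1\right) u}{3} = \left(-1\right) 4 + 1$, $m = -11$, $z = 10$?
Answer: $12$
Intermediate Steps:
$u = 9$ ($u = - 3 \left(\left(-1\right) 4 + 1\right) = - 3 \left(-4 + 1\right) = \left(-3\right) \left(-3\right) = 9$)
$l = -6$ ($l = \left(5 - 3\right) \left(-3\right) = 2 \left(-3\right) = -6$)
$l \left(z - 9\right) \left(u + m\right) = - 6 \left(10 - 9\right) \left(9 - 11\right) = - 6 \cdot 1 \left(-2\right) = \left(-6\right) \left(-2\right) = 12$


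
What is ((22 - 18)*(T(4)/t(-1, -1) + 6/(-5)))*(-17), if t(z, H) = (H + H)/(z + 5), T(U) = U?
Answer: 3128/5 ≈ 625.60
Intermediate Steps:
t(z, H) = 2*H/(5 + z) (t(z, H) = (2*H)/(5 + z) = 2*H/(5 + z))
((22 - 18)*(T(4)/t(-1, -1) + 6/(-5)))*(-17) = ((22 - 18)*(4/((2*(-1)/(5 - 1))) + 6/(-5)))*(-17) = (4*(4/((2*(-1)/4)) + 6*(-⅕)))*(-17) = (4*(4/((2*(-1)*(¼))) - 6/5))*(-17) = (4*(4/(-½) - 6/5))*(-17) = (4*(4*(-2) - 6/5))*(-17) = (4*(-8 - 6/5))*(-17) = (4*(-46/5))*(-17) = -184/5*(-17) = 3128/5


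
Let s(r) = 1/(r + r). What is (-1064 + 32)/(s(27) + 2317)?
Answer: -55728/125119 ≈ -0.44540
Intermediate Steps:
s(r) = 1/(2*r)
(-1064 + 32)/(s(27) + 2317) = (-1064 + 32)/((½)/27 + 2317) = -1032/((½)*(1/27) + 2317) = -1032/(1/54 + 2317) = -1032/125119/54 = -1032*54/125119 = -55728/125119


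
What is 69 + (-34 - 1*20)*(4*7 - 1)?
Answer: -1389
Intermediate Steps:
69 + (-34 - 1*20)*(4*7 - 1) = 69 + (-34 - 20)*(28 - 1) = 69 - 54*27 = 69 - 1458 = -1389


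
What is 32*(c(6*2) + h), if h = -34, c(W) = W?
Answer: -704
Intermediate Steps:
32*(c(6*2) + h) = 32*(6*2 - 34) = 32*(12 - 34) = 32*(-22) = -704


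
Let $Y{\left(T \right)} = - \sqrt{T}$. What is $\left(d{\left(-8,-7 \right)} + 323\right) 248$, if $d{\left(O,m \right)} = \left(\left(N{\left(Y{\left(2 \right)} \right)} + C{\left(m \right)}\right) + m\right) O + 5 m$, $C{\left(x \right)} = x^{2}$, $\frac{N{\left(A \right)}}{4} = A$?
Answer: $-11904 + 7936 \sqrt{2} \approx -680.8$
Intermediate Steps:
$N{\left(A \right)} = 4 A$
$d{\left(O,m \right)} = 5 m + O \left(m + m^{2} - 4 \sqrt{2}\right)$ ($d{\left(O,m \right)} = \left(\left(4 \left(- \sqrt{2}\right) + m^{2}\right) + m\right) O + 5 m = \left(\left(- 4 \sqrt{2} + m^{2}\right) + m\right) O + 5 m = \left(\left(m^{2} - 4 \sqrt{2}\right) + m\right) O + 5 m = \left(m + m^{2} - 4 \sqrt{2}\right) O + 5 m = O \left(m + m^{2} - 4 \sqrt{2}\right) + 5 m = 5 m + O \left(m + m^{2} - 4 \sqrt{2}\right)$)
$\left(d{\left(-8,-7 \right)} + 323\right) 248 = \left(\left(5 \left(-7\right) - -56 - 8 \left(-7\right)^{2} - - 32 \sqrt{2}\right) + 323\right) 248 = \left(\left(-35 + 56 - 392 + 32 \sqrt{2}\right) + 323\right) 248 = \left(\left(-371 + 32 \sqrt{2}\right) + 323\right) 248 = \left(-48 + 32 \sqrt{2}\right) 248 = -11904 + 7936 \sqrt{2}$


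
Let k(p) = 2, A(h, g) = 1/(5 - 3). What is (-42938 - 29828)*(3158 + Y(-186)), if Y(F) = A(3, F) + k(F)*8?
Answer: -230995667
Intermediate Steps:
A(h, g) = 1/2
Y(F) = 33/2 (Y(F) = 1/2 + 2*8 = 1/2 + 16 = 33/2)
(-42938 - 29828)*(3158 + Y(-186)) = (-42938 - 29828)*(3158 + 33/2) = -72766*6349/2 = -230995667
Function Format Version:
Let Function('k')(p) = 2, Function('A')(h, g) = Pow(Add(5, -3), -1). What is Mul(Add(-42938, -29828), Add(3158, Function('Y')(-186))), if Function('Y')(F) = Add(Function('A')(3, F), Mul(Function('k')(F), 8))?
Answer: -230995667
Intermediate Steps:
Function('A')(h, g) = Rational(1, 2) (Function('A')(h, g) = Pow(2, -1) = Rational(1, 2))
Function('Y')(F) = Rational(33, 2) (Function('Y')(F) = Add(Rational(1, 2), Mul(2, 8)) = Add(Rational(1, 2), 16) = Rational(33, 2))
Mul(Add(-42938, -29828), Add(3158, Function('Y')(-186))) = Mul(Add(-42938, -29828), Add(3158, Rational(33, 2))) = Mul(-72766, Rational(6349, 2)) = -230995667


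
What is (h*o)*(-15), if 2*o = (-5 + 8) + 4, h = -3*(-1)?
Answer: -315/2 ≈ -157.50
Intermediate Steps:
h = 3
o = 7/2 (o = ((-5 + 8) + 4)/2 = (3 + 4)/2 = (½)*7 = 7/2 ≈ 3.5000)
(h*o)*(-15) = (3*(7/2))*(-15) = (21/2)*(-15) = -315/2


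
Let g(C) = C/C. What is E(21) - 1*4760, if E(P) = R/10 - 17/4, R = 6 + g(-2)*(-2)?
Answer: -95277/20 ≈ -4763.9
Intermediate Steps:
g(C) = 1
R = 4 (R = 6 + 1*(-2) = 6 - 2 = 4)
E(P) = -77/20 (E(P) = 4/10 - 17/4 = 4*(⅒) - 17*¼ = ⅖ - 17/4 = -77/20)
E(21) - 1*4760 = -77/20 - 1*4760 = -77/20 - 4760 = -95277/20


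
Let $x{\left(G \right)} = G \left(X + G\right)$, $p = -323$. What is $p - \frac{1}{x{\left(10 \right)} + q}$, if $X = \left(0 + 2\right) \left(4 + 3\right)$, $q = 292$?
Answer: $- \frac{171837}{532} \approx -323.0$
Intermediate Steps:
$X = 14$ ($X = 2 \cdot 7 = 14$)
$x{\left(G \right)} = G \left(14 + G\right)$
$p - \frac{1}{x{\left(10 \right)} + q} = -323 - \frac{1}{10 \left(14 + 10\right) + 292} = -323 - \frac{1}{10 \cdot 24 + 292} = -323 - \frac{1}{240 + 292} = -323 - \frac{1}{532} = - \frac{171837}{532}$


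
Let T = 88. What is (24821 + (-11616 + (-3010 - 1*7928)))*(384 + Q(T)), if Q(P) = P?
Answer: 1070024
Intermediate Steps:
(24821 + (-11616 + (-3010 - 1*7928)))*(384 + Q(T)) = (24821 + (-11616 + (-3010 - 1*7928)))*(384 + 88) = (24821 + (-11616 + (-3010 - 7928)))*472 = (24821 + (-11616 - 10938))*472 = (24821 - 22554)*472 = 2267*472 = 1070024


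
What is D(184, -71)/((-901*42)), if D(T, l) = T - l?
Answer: -5/742 ≈ -0.0067385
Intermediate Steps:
D(184, -71)/((-901*42)) = (184 - 1*(-71))/((-901*42)) = (184 + 71)/(-37842) = 255*(-1/37842) = -5/742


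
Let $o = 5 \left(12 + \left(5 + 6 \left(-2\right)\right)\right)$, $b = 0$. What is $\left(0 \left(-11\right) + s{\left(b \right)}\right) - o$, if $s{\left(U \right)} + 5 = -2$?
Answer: $-32$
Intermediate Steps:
$s{\left(U \right)} = -7$ ($s{\left(U \right)} = -5 - 2 = -7$)
$o = 25$ ($o = 5 \left(12 + \left(5 - 12\right)\right) = 5 \left(12 - 7\right) = 5 \cdot 5 = 25$)
$\left(0 \left(-11\right) + s{\left(b \right)}\right) - o = \left(0 \left(-11\right) - 7\right) - 25 = \left(0 - 7\right) - 25 = -7 - 25 = -32$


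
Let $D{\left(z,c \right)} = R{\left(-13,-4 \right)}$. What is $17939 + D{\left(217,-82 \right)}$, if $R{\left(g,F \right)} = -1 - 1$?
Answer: $17937$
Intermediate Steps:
$R{\left(g,F \right)} = -2$
$D{\left(z,c \right)} = -2$
$17939 + D{\left(217,-82 \right)} = 17939 - 2 = 17937$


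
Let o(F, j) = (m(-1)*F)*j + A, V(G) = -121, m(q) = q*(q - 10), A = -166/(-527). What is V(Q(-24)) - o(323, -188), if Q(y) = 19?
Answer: 351953095/527 ≈ 6.6784e+5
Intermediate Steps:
A = 166/527 (A = -166*(-1/527) = 166/527 ≈ 0.31499)
m(q) = q*(-10 + q)
o(F, j) = 166/527 + 11*F*j (o(F, j) = ((-(-10 - 1))*F)*j + 166/527 = ((-1*(-11))*F)*j + 166/527 = (11*F)*j + 166/527 = 11*F*j + 166/527 = 166/527 + 11*F*j)
V(Q(-24)) - o(323, -188) = -121 - (166/527 + 11*323*(-188)) = -121 - (166/527 - 667964) = -121 - 1*(-352016862/527) = -121 + 352016862/527 = 351953095/527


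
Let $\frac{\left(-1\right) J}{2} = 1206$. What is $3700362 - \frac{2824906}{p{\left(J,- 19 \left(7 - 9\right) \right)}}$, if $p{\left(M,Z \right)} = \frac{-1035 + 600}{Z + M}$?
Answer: $- \frac{5096669374}{435} \approx -1.1716 \cdot 10^{7}$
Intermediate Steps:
$J = -2412$ ($J = \left(-2\right) 1206 = -2412$)
$p{\left(M,Z \right)} = - \frac{435}{M + Z}$
$3700362 - \frac{2824906}{p{\left(J,- 19 \left(7 - 9\right) \right)}} = 3700362 - \frac{2824906}{\left(-435\right) \frac{1}{-2412 - 19 \left(7 - 9\right)}} = 3700362 - \frac{2824906}{\left(-435\right) \frac{1}{-2412 - -38}} = 3700362 - \frac{2824906}{\left(-435\right) \frac{1}{-2412 + 38}} = 3700362 - \frac{2824906}{\left(-435\right) \frac{1}{-2374}} = 3700362 - \frac{2824906}{\left(-435\right) \left(- \frac{1}{2374}\right)} = 3700362 - \frac{2824906}{\frac{435}{2374}} = 3700362 - \frac{6706326844}{435} = - \frac{5096669374}{435}$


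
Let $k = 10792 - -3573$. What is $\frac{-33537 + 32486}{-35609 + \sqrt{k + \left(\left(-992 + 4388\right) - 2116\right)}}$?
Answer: $\frac{5346437}{181140748} + \frac{1051 \sqrt{15645}}{1267985236} \approx 0.029619$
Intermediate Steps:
$k = 14365$ ($k = 10792 + 3573 = 14365$)
$\frac{-33537 + 32486}{-35609 + \sqrt{k + \left(\left(-992 + 4388\right) - 2116\right)}} = \frac{-33537 + 32486}{-35609 + \sqrt{14365 + \left(\left(-992 + 4388\right) - 2116\right)}} = - \frac{1051}{-35609 + \sqrt{14365 + \left(3396 - 2116\right)}} = - \frac{1051}{-35609 + \sqrt{14365 + 1280}} = - \frac{1051}{-35609 + \sqrt{15645}}$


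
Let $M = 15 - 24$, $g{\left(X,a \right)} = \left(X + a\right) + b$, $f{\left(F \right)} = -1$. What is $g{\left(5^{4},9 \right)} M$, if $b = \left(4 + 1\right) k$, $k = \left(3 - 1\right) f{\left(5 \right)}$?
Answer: $-5616$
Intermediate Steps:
$k = -2$ ($k = \left(3 - 1\right) \left(-1\right) = 2 \left(-1\right) = -2$)
$b = -10$ ($b = \left(4 + 1\right) \left(-2\right) = 5 \left(-2\right) = -10$)
$g{\left(X,a \right)} = -10 + X + a$ ($g{\left(X,a \right)} = \left(X + a\right) - 10 = -10 + X + a$)
$M = -9$
$g{\left(5^{4},9 \right)} M = \left(-10 + 5^{4} + 9\right) \left(-9\right) = \left(-10 + 625 + 9\right) \left(-9\right) = 624 \left(-9\right) = -5616$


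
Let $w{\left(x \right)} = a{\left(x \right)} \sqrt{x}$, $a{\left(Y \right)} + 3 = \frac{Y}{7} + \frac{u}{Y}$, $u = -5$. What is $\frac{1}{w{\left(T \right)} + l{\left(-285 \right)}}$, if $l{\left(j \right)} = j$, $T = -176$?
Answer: $- \frac{129360}{100010851} + \frac{51044 i \sqrt{11}}{100010851} \approx -0.0012935 + 0.0016928 i$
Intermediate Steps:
$a{\left(Y \right)} = -3 - \frac{5}{Y} + \frac{Y}{7}$ ($a{\left(Y \right)} = -3 + \left(\frac{Y}{7} - \frac{5}{Y}\right) = -3 + \left(- \frac{5}{Y} + \frac{Y}{7}\right) = -3 - \frac{5}{Y} + \frac{Y}{7}$)
$w{\left(x \right)} = \sqrt{x} \left(-3 - \frac{5}{x} + \frac{x}{7}\right)$ ($w{\left(x \right)} = \left(-3 - \frac{5}{x} + \frac{x}{7}\right) \sqrt{x} = \sqrt{x} \left(-3 - \frac{5}{x} + \frac{x}{7}\right)$)
$\frac{1}{w{\left(T \right)} + l{\left(-285 \right)}} = \frac{1}{\frac{-35 - - 176 \left(21 - -176\right)}{7 \cdot 4 i \sqrt{11}} - 285} = \frac{1}{\frac{- \frac{i \sqrt{11}}{44} \left(-35 - - 176 \left(21 + 176\right)\right)}{7} - 285} = \frac{1}{\frac{- \frac{i \sqrt{11}}{44} \left(-35 - \left(-176\right) 197\right)}{7} - 285} = \frac{1}{\frac{- \frac{i \sqrt{11}}{44} \left(-35 + 34672\right)}{7} - 285} = \frac{1}{\frac{1}{7} \left(- \frac{i \sqrt{11}}{44}\right) 34637 - 285} = \frac{1}{- \frac{34637 i \sqrt{11}}{308} - 285} = \frac{1}{-285 - \frac{34637 i \sqrt{11}}{308}}$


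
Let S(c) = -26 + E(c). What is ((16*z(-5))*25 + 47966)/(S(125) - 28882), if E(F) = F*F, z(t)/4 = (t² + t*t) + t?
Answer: -119966/13283 ≈ -9.0315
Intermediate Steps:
z(t) = 4*t + 8*t² (z(t) = 4*((t² + t*t) + t) = 4*((t² + t²) + t) = 4*(2*t² + t) = 4*(t + 2*t²) = 4*t + 8*t²)
E(F) = F²
S(c) = -26 + c²
((16*z(-5))*25 + 47966)/(S(125) - 28882) = ((16*(4*(-5)*(1 + 2*(-5))))*25 + 47966)/((-26 + 125²) - 28882) = ((16*(4*(-5)*(1 - 10)))*25 + 47966)/((-26 + 15625) - 28882) = ((16*(4*(-5)*(-9)))*25 + 47966)/(15599 - 28882) = ((16*180)*25 + 47966)/(-13283) = (2880*25 + 47966)*(-1/13283) = (72000 + 47966)*(-1/13283) = 119966*(-1/13283) = -119966/13283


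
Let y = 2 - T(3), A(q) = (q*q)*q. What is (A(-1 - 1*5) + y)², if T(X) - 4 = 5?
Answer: 49729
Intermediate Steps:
T(X) = 9 (T(X) = 4 + 5 = 9)
A(q) = q³ (A(q) = q²*q = q³)
y = -7 (y = 2 - 1*9 = 2 - 9 = -7)
(A(-1 - 1*5) + y)² = ((-1 - 1*5)³ - 7)² = ((-1 - 5)³ - 7)² = ((-6)³ - 7)² = (-216 - 7)² = (-223)² = 49729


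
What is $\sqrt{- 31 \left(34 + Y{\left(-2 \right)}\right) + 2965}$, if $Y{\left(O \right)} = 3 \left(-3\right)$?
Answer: $\sqrt{2190} \approx 46.797$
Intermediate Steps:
$Y{\left(O \right)} = -9$
$\sqrt{- 31 \left(34 + Y{\left(-2 \right)}\right) + 2965} = \sqrt{- 31 \left(34 - 9\right) + 2965} = \sqrt{\left(-31\right) 25 + 2965} = \sqrt{-775 + 2965} = \sqrt{2190}$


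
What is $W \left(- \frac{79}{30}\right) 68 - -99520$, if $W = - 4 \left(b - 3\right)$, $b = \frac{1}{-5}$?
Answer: $\frac{7292096}{75} \approx 97228.0$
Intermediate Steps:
$b = - \frac{1}{5} \approx -0.2$
$W = \frac{64}{5}$ ($W = - 4 \left(- \frac{1}{5} - 3\right) = \left(-4\right) \left(- \frac{16}{5}\right) = \frac{64}{5} \approx 12.8$)
$W \left(- \frac{79}{30}\right) 68 - -99520 = \frac{64 \left(- \frac{79}{30}\right)}{5} \cdot 68 - -99520 = \frac{64 \left(\left(-79\right) \frac{1}{30}\right)}{5} \cdot 68 + 99520 = \frac{64}{5} \left(- \frac{79}{30}\right) 68 + 99520 = \left(- \frac{2528}{75}\right) 68 + 99520 = - \frac{171904}{75} + 99520 = \frac{7292096}{75}$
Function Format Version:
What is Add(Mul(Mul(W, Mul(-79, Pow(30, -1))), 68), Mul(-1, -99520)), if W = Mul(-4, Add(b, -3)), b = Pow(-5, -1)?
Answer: Rational(7292096, 75) ≈ 97228.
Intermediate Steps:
b = Rational(-1, 5) ≈ -0.20000
W = Rational(64, 5) (W = Mul(-4, Add(Rational(-1, 5), -3)) = Mul(-4, Rational(-16, 5)) = Rational(64, 5) ≈ 12.800)
Add(Mul(Mul(W, Mul(-79, Pow(30, -1))), 68), Mul(-1, -99520)) = Add(Mul(Mul(Rational(64, 5), Mul(-79, Pow(30, -1))), 68), Mul(-1, -99520)) = Add(Mul(Mul(Rational(64, 5), Mul(-79, Rational(1, 30))), 68), 99520) = Add(Mul(Mul(Rational(64, 5), Rational(-79, 30)), 68), 99520) = Add(Mul(Rational(-2528, 75), 68), 99520) = Add(Rational(-171904, 75), 99520) = Rational(7292096, 75)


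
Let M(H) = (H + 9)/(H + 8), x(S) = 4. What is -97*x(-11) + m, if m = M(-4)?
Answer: -1547/4 ≈ -386.75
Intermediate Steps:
M(H) = (9 + H)/(8 + H)
m = 5/4 (m = (9 - 4)/(8 - 4) = 5/4 ≈ 1.2500)
-97*x(-11) + m = -97*4 + 5/4 = -388 + 5/4 = -1547/4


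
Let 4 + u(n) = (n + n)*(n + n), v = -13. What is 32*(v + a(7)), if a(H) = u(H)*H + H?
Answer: 42816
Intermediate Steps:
u(n) = -4 + 4*n² (u(n) = -4 + (n + n)*(n + n) = -4 + (2*n)*(2*n) = -4 + 4*n²)
a(H) = H + H*(-4 + 4*H²) (a(H) = (-4 + 4*H²)*H + H = H*(-4 + 4*H²) + H = H + H*(-4 + 4*H²))
32*(v + a(7)) = 32*(-13 + 7*(-3 + 4*7²)) = 32*(-13 + 7*(-3 + 4*49)) = 32*(-13 + 7*(-3 + 196)) = 32*(-13 + 7*193) = 32*(-13 + 1351) = 32*1338 = 42816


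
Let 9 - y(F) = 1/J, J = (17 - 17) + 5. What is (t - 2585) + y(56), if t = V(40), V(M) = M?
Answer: -12681/5 ≈ -2536.2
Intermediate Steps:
J = 5 (J = 0 + 5 = 5)
t = 40
y(F) = 44/5 (y(F) = 9 - 1/5 = 9 - 1*⅕ = 9 - ⅕ = 44/5)
(t - 2585) + y(56) = (40 - 2585) + 44/5 = -2545 + 44/5 = -12681/5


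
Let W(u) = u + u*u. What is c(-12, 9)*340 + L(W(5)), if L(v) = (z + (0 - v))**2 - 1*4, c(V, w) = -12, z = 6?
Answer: -3508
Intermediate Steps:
W(u) = u + u**2
L(v) = -4 + (6 - v)**2 (L(v) = (6 + (0 - v))**2 - 1*4 = (6 - v)**2 - 4 = -4 + (6 - v)**2)
c(-12, 9)*340 + L(W(5)) = -12*340 + (-4 + (-6 + 5*(1 + 5))**2) = -4080 + (-4 + (-6 + 5*6)**2) = -4080 + (-4 + (-6 + 30)**2) = -4080 + (-4 + 24**2) = -4080 + (-4 + 576) = -4080 + 572 = -3508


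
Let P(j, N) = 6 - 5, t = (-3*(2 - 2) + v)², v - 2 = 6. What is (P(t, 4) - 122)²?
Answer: 14641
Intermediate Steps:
v = 8 (v = 2 + 6 = 8)
t = 64 (t = (-3*(2 - 2) + 8)² = (-3*0 + 8)² = (0 + 8)² = 8² = 64)
P(j, N) = 1
(P(t, 4) - 122)² = (1 - 122)² = (-121)² = 14641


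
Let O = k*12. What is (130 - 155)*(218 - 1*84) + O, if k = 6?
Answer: -3278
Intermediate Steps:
O = 72 (O = 6*12 = 72)
(130 - 155)*(218 - 1*84) + O = (130 - 155)*(218 - 1*84) + 72 = -25*(218 - 84) + 72 = -25*134 + 72 = -3350 + 72 = -3278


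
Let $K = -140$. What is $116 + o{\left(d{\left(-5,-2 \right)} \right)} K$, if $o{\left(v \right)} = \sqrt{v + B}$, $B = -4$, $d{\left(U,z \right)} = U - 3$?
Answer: $116 - 280 i \sqrt{3} \approx 116.0 - 484.97 i$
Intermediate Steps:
$d{\left(U,z \right)} = -3 + U$
$o{\left(v \right)} = \sqrt{-4 + v}$ ($o{\left(v \right)} = \sqrt{v - 4} = \sqrt{-4 + v}$)
$116 + o{\left(d{\left(-5,-2 \right)} \right)} K = 116 + \sqrt{-4 - 8} \left(-140\right) = 116 + \sqrt{-12} \left(-140\right) = 116 + 2 i \sqrt{3} \left(-140\right) = 116 - 280 i \sqrt{3}$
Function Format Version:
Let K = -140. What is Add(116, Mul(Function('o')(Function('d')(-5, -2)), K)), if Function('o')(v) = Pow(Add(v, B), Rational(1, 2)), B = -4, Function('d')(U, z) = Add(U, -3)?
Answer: Add(116, Mul(-280, I, Pow(3, Rational(1, 2)))) ≈ Add(116.00, Mul(-484.97, I))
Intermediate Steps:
Function('d')(U, z) = Add(-3, U)
Function('o')(v) = Pow(Add(-4, v), Rational(1, 2)) (Function('o')(v) = Pow(Add(v, -4), Rational(1, 2)) = Pow(Add(-4, v), Rational(1, 2)))
Add(116, Mul(Function('o')(Function('d')(-5, -2)), K)) = Add(116, Mul(Pow(Add(-4, Add(-3, -5)), Rational(1, 2)), -140)) = Add(116, Mul(Pow(Add(-4, -8), Rational(1, 2)), -140)) = Add(116, Mul(Pow(-12, Rational(1, 2)), -140)) = Add(116, Mul(Mul(2, I, Pow(3, Rational(1, 2))), -140)) = Add(116, Mul(-280, I, Pow(3, Rational(1, 2))))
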